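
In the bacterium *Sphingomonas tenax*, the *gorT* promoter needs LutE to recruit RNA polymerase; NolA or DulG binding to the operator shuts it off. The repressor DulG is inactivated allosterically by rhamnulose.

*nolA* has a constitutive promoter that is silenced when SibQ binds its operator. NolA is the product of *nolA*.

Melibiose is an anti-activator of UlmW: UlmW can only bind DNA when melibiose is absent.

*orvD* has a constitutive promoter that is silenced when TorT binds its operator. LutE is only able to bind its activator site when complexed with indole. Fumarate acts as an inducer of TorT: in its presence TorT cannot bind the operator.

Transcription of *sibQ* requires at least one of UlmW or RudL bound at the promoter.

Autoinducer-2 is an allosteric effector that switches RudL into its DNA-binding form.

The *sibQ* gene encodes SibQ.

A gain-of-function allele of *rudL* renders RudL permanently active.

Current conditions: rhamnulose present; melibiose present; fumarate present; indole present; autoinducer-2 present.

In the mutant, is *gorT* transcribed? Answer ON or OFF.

ON

Indole is present, so LutE is active.
Melibiose is present, so UlmW is inactive.
RudL is constitutively active in this strain.
Activator RudL is present, so *sibQ* is transcribed.
So SibQ is produced and active.
With repressor SibQ bound, *nolA* is not transcribed.
So NolA is not produced.
Rhamnulose is present, so DulG is inactive.
No repressor is bound and LutE is active, so *gorT* is transcribed.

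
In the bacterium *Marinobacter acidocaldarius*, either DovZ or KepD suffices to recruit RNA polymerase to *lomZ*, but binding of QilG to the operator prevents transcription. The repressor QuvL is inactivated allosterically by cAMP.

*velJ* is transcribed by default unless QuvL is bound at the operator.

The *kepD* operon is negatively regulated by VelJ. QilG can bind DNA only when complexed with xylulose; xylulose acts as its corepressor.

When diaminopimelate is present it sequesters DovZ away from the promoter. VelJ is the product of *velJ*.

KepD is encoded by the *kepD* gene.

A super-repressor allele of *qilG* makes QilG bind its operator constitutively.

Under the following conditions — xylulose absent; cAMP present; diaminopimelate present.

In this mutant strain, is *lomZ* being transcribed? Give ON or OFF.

OFF

Diaminopimelate is present, so DovZ is inactive.
cAMP is present, so QuvL is inactive.
With no repressor bound, *velJ* is transcribed.
So VelJ is produced and active.
With repressor VelJ bound, *kepD* is not transcribed.
So KepD is not produced.
QilG is constitutively active in this strain.
With repressor QilG bound, *lomZ* is not transcribed.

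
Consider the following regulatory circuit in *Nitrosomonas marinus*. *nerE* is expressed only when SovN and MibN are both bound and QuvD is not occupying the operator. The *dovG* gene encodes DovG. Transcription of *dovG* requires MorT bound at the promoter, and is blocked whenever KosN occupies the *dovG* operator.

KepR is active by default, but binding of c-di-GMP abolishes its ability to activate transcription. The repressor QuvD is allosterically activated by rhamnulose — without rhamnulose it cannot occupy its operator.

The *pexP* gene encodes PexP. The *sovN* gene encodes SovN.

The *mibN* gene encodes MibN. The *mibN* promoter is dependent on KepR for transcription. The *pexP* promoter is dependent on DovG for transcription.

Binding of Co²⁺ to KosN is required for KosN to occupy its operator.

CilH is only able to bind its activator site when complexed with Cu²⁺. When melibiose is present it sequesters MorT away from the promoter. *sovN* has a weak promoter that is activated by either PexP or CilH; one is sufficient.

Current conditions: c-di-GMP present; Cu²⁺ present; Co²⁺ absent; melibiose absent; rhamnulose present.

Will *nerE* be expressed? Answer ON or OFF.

Rhamnulose is present, so QuvD is active.
Melibiose is absent, so MorT is active.
Co²⁺ is absent, so KosN is inactive.
No repressor is bound and MorT is active, so *dovG* is transcribed.
So DovG is produced and active.
No repressor is bound and DovG is active, so *pexP* is transcribed.
So PexP is produced and active.
Cu²⁺ is present, so CilH is active.
Activator PexP is present, so *sovN* is transcribed.
So SovN is produced and active.
c-di-GMP is present, so KepR is inactive.
Required activator KepR is absent, so *mibN* is not transcribed.
So MibN is not produced.
With repressor QuvD bound, *nerE* is not transcribed.

OFF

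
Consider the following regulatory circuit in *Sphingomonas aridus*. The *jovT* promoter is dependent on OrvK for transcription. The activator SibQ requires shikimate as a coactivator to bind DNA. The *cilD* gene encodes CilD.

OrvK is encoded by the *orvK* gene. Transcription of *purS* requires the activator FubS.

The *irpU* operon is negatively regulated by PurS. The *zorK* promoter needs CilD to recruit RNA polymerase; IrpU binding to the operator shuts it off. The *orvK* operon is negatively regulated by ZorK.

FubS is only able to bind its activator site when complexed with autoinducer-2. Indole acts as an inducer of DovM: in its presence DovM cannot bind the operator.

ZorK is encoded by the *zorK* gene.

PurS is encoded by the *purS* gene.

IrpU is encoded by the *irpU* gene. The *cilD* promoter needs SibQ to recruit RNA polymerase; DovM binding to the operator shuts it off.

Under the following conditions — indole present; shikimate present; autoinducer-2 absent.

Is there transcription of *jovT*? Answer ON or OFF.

ON

Autoinducer-2 is absent, so FubS is inactive.
Required activator FubS is absent, so *purS* is not transcribed.
So PurS is not produced.
With no repressor bound, *irpU* is transcribed.
So IrpU is produced and active.
Indole is present, so DovM is inactive.
Shikimate is present, so SibQ is active.
No repressor is bound and SibQ is active, so *cilD* is transcribed.
So CilD is produced and active.
With repressor IrpU bound, *zorK* is not transcribed.
So ZorK is not produced.
With no repressor bound, *orvK* is transcribed.
So OrvK is produced and active.
No repressor is bound and OrvK is active, so *jovT* is transcribed.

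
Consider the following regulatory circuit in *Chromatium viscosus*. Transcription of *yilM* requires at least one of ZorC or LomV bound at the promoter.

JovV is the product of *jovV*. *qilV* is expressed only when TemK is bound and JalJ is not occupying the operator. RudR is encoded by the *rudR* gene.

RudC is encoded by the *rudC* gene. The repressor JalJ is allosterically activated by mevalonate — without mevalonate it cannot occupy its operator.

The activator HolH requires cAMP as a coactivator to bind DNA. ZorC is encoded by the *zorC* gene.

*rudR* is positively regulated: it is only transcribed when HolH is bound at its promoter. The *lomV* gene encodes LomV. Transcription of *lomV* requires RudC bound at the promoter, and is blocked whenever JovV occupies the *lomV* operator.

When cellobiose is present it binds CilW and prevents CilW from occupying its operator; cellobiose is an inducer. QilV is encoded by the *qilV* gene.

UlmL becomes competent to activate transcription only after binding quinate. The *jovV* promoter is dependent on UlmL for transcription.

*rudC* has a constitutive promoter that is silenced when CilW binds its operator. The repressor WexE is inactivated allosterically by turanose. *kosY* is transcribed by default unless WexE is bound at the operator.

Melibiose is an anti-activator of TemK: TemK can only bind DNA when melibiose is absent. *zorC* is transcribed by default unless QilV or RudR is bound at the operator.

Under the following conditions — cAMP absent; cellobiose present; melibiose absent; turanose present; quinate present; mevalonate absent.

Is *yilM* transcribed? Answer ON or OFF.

Melibiose is absent, so TemK is active.
Mevalonate is absent, so JalJ is inactive.
No repressor is bound and TemK is active, so *qilV* is transcribed.
So QilV is produced and active.
cAMP is absent, so HolH is inactive.
Required activator HolH is absent, so *rudR* is not transcribed.
So RudR is not produced.
With repressor QilV bound, *zorC* is not transcribed.
So ZorC is not produced.
Cellobiose is present, so CilW is inactive.
With no repressor bound, *rudC* is transcribed.
So RudC is produced and active.
Quinate is present, so UlmL is active.
No repressor is bound and UlmL is active, so *jovV* is transcribed.
So JovV is produced and active.
With repressor JovV bound, *lomV* is not transcribed.
So LomV is not produced.
No activator is available at the *yilM* promoter, so *yilM* is not transcribed.

OFF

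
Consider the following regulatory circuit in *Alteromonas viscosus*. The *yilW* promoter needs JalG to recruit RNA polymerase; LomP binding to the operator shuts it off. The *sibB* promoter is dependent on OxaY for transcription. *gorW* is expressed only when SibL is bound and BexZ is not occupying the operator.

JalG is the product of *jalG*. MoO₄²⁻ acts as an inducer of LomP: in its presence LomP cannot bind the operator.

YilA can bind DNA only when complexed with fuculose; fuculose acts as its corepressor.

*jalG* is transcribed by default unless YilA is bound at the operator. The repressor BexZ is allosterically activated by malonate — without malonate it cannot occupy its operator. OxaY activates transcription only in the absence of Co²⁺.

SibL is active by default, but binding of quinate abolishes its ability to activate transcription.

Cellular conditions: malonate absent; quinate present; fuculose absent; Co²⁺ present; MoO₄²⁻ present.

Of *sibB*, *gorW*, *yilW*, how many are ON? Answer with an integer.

1

Co²⁺ is present, so OxaY is inactive.
Required activator OxaY is absent, so *sibB* is not transcribed.
→ *sibB* is OFF.
Malonate is absent, so BexZ is inactive.
Quinate is present, so SibL is inactive.
Required activator SibL is absent, so *gorW* is not transcribed.
→ *gorW* is OFF.
Fuculose is absent, so YilA is inactive.
With no repressor bound, *jalG* is transcribed.
So JalG is produced and active.
MoO₄²⁻ is present, so LomP is inactive.
No repressor is bound and JalG is active, so *yilW* is transcribed.
→ *yilW* is ON.
1 of the 3 genes is transcribed.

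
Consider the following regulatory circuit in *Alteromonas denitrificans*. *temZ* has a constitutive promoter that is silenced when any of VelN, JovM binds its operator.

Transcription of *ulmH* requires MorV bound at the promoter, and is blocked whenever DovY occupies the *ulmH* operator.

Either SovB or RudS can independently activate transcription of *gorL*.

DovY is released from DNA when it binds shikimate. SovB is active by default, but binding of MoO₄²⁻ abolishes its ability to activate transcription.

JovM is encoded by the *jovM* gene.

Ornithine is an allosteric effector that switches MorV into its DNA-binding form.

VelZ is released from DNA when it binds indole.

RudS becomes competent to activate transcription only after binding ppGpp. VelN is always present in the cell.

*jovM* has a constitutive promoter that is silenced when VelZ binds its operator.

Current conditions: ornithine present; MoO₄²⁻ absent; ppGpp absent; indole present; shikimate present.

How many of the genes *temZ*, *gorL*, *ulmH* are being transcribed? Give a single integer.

VelN is produced constitutively and is active.
Indole is present, so VelZ is inactive.
With no repressor bound, *jovM* is transcribed.
So JovM is produced and active.
With repressor VelN bound, *temZ* is not transcribed.
→ *temZ* is OFF.
MoO₄²⁻ is absent, so SovB is active.
ppGpp is absent, so RudS is inactive.
Activator SovB is present, so *gorL* is transcribed.
→ *gorL* is ON.
Ornithine is present, so MorV is active.
Shikimate is present, so DovY is inactive.
No repressor is bound and MorV is active, so *ulmH* is transcribed.
→ *ulmH* is ON.
2 of the 3 genes are transcribed.

2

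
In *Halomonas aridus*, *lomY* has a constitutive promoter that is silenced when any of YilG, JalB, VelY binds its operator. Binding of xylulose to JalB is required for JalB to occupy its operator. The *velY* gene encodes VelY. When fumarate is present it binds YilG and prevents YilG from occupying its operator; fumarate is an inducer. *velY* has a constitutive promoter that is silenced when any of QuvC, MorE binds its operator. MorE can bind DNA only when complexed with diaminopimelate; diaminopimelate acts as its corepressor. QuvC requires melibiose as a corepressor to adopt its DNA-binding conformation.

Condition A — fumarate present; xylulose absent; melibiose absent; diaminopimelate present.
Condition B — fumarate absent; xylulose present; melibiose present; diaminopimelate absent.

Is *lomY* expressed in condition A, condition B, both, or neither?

A only

Condition A:
Fumarate is present, so YilG is inactive.
Xylulose is absent, so JalB is inactive.
Melibiose is absent, so QuvC is inactive.
Diaminopimelate is present, so MorE is active.
With repressor MorE bound, *velY* is not transcribed.
So VelY is not produced.
With no repressor bound, *lomY* is transcribed.
→ *lomY* is ON in A.
Condition B:
Fumarate is absent, so YilG is active.
Xylulose is present, so JalB is active.
Melibiose is present, so QuvC is active.
Diaminopimelate is absent, so MorE is inactive.
With repressor QuvC bound, *velY* is not transcribed.
So VelY is not produced.
With repressor YilG bound, *lomY* is not transcribed.
→ *lomY* is OFF in B.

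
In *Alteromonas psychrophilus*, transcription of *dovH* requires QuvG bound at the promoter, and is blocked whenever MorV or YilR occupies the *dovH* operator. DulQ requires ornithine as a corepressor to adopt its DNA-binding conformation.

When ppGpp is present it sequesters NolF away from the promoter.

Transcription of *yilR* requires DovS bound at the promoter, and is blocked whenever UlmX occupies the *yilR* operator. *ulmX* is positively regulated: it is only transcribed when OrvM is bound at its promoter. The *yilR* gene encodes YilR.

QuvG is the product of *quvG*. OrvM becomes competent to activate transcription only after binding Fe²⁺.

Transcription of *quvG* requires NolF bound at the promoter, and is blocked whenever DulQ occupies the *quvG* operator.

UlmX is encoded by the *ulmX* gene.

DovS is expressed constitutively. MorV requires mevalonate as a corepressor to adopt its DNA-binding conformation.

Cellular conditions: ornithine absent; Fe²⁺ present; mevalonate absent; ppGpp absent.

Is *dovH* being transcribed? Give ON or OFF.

ppGpp is absent, so NolF is active.
Ornithine is absent, so DulQ is inactive.
No repressor is bound and NolF is active, so *quvG* is transcribed.
So QuvG is produced and active.
Mevalonate is absent, so MorV is inactive.
Fe²⁺ is present, so OrvM is active.
No repressor is bound and OrvM is active, so *ulmX* is transcribed.
So UlmX is produced and active.
DovS is produced constitutively and is active.
With repressor UlmX bound, *yilR* is not transcribed.
So YilR is not produced.
No repressor is bound and QuvG is active, so *dovH* is transcribed.

ON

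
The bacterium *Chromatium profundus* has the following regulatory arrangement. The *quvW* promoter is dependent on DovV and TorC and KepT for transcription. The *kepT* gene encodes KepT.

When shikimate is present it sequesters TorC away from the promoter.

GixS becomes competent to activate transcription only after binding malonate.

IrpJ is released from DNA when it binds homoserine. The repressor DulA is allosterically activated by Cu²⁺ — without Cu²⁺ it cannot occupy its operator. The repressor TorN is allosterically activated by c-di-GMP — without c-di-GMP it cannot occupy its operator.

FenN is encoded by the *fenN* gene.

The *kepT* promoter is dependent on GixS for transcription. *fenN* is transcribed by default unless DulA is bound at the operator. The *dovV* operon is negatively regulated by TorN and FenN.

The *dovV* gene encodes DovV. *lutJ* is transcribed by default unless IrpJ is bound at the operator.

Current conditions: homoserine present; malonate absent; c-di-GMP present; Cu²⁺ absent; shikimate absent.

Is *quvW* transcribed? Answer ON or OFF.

c-di-GMP is present, so TorN is active.
Cu²⁺ is absent, so DulA is inactive.
With no repressor bound, *fenN* is transcribed.
So FenN is produced and active.
With repressor TorN bound, *dovV* is not transcribed.
So DovV is not produced.
Shikimate is absent, so TorC is active.
Malonate is absent, so GixS is inactive.
Required activator GixS is absent, so *kepT* is not transcribed.
So KepT is not produced.
Required activator DovV is absent, so *quvW* is not transcribed.

OFF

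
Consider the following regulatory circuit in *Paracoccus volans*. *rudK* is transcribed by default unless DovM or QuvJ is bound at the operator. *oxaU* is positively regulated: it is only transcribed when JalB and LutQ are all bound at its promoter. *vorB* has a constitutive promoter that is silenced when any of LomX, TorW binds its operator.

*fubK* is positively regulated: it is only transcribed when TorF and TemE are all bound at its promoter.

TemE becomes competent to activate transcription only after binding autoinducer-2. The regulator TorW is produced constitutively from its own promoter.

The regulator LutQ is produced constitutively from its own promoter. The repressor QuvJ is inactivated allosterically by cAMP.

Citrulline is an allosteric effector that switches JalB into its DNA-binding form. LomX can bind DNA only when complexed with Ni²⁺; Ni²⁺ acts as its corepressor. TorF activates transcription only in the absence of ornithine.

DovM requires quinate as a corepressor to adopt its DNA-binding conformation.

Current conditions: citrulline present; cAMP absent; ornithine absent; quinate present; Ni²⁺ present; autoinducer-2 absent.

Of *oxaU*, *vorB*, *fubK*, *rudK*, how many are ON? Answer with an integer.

Citrulline is present, so JalB is active.
LutQ is produced constitutively and is active.
No repressor is bound and JalB and LutQ are active, so *oxaU* is transcribed.
→ *oxaU* is ON.
Ni²⁺ is present, so LomX is active.
TorW is produced constitutively and is active.
With repressor LomX bound, *vorB* is not transcribed.
→ *vorB* is OFF.
Ornithine is absent, so TorF is active.
Autoinducer-2 is absent, so TemE is inactive.
Required activator TemE is absent, so *fubK* is not transcribed.
→ *fubK* is OFF.
Quinate is present, so DovM is active.
cAMP is absent, so QuvJ is active.
With repressor DovM bound, *rudK* is not transcribed.
→ *rudK* is OFF.
1 of the 4 genes is transcribed.

1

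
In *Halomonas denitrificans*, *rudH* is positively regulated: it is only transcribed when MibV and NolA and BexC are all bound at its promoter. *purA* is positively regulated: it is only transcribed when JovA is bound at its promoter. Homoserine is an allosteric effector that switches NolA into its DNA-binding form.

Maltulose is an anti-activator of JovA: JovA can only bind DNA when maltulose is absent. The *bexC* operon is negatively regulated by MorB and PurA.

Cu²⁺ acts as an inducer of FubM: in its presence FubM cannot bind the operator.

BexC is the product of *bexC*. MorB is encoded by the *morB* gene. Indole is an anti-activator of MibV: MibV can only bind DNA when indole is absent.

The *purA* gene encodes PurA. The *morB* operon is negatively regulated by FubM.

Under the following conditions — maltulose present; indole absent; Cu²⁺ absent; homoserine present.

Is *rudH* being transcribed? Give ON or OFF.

ON

Indole is absent, so MibV is active.
Homoserine is present, so NolA is active.
Cu²⁺ is absent, so FubM is active.
With repressor FubM bound, *morB* is not transcribed.
So MorB is not produced.
Maltulose is present, so JovA is inactive.
Required activator JovA is absent, so *purA* is not transcribed.
So PurA is not produced.
With no repressor bound, *bexC* is transcribed.
So BexC is produced and active.
No repressor is bound and MibV and NolA and BexC are active, so *rudH* is transcribed.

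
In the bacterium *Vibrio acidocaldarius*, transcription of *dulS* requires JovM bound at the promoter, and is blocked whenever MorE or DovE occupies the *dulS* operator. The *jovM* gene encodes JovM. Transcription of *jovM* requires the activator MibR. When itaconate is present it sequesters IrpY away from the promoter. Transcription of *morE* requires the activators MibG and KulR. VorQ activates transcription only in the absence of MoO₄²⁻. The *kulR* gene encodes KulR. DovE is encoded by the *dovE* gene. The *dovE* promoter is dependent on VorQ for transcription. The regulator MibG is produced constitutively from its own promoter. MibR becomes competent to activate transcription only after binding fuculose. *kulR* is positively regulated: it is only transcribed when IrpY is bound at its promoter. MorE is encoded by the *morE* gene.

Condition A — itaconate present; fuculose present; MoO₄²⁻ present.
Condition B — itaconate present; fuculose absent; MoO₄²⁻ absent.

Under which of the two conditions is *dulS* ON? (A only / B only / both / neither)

A only

Condition A:
MibG is produced constitutively and is active.
Itaconate is present, so IrpY is inactive.
Required activator IrpY is absent, so *kulR* is not transcribed.
So KulR is not produced.
Required activator KulR is absent, so *morE* is not transcribed.
So MorE is not produced.
Fuculose is present, so MibR is active.
No repressor is bound and MibR is active, so *jovM* is transcribed.
So JovM is produced and active.
MoO₄²⁻ is present, so VorQ is inactive.
Required activator VorQ is absent, so *dovE* is not transcribed.
So DovE is not produced.
No repressor is bound and JovM is active, so *dulS* is transcribed.
→ *dulS* is ON in A.
Condition B:
MibG is produced constitutively and is active.
Itaconate is present, so IrpY is inactive.
Required activator IrpY is absent, so *kulR* is not transcribed.
So KulR is not produced.
Required activator KulR is absent, so *morE* is not transcribed.
So MorE is not produced.
Fuculose is absent, so MibR is inactive.
Required activator MibR is absent, so *jovM* is not transcribed.
So JovM is not produced.
MoO₄²⁻ is absent, so VorQ is active.
No repressor is bound and VorQ is active, so *dovE* is transcribed.
So DovE is produced and active.
With repressor DovE bound, *dulS* is not transcribed.
→ *dulS* is OFF in B.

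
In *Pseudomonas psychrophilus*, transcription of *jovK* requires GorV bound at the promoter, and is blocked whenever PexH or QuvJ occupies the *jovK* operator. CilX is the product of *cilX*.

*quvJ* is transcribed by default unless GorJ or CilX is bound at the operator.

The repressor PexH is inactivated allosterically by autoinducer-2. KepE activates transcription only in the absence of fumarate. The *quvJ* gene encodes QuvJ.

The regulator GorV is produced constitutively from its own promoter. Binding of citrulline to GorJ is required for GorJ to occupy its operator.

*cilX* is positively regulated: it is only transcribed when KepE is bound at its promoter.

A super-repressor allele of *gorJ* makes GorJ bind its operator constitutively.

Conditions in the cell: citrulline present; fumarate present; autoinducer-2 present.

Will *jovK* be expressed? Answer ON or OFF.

Autoinducer-2 is present, so PexH is inactive.
GorV is produced constitutively and is active.
GorJ is constitutively active in this strain.
Fumarate is present, so KepE is inactive.
Required activator KepE is absent, so *cilX* is not transcribed.
So CilX is not produced.
With repressor GorJ bound, *quvJ* is not transcribed.
So QuvJ is not produced.
No repressor is bound and GorV is active, so *jovK* is transcribed.

ON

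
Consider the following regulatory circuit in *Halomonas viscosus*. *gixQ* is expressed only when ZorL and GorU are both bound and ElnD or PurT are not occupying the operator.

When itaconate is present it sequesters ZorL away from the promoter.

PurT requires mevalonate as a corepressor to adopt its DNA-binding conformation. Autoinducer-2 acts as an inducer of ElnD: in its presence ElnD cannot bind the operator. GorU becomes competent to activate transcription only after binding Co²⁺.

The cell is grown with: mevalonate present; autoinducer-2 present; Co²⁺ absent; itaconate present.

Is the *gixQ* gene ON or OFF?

OFF

Itaconate is present, so ZorL is inactive.
Autoinducer-2 is present, so ElnD is inactive.
Co²⁺ is absent, so GorU is inactive.
Mevalonate is present, so PurT is active.
With repressor PurT bound, *gixQ* is not transcribed.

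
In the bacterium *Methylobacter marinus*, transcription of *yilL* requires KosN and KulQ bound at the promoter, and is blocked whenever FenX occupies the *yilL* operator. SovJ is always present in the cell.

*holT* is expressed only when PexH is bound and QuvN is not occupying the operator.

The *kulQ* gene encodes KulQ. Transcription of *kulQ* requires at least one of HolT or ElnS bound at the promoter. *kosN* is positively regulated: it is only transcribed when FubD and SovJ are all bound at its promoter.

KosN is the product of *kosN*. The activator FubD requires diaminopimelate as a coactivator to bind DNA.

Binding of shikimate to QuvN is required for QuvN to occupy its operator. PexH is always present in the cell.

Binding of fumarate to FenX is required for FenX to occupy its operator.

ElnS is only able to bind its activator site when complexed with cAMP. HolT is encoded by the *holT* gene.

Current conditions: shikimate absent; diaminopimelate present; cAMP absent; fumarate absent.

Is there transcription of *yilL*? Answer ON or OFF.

ON

Fumarate is absent, so FenX is inactive.
Diaminopimelate is present, so FubD is active.
SovJ is produced constitutively and is active.
No repressor is bound and FubD and SovJ are active, so *kosN* is transcribed.
So KosN is produced and active.
PexH is produced constitutively and is active.
Shikimate is absent, so QuvN is inactive.
No repressor is bound and PexH is active, so *holT* is transcribed.
So HolT is produced and active.
cAMP is absent, so ElnS is inactive.
Activator HolT is present, so *kulQ* is transcribed.
So KulQ is produced and active.
No repressor is bound and KosN and KulQ are active, so *yilL* is transcribed.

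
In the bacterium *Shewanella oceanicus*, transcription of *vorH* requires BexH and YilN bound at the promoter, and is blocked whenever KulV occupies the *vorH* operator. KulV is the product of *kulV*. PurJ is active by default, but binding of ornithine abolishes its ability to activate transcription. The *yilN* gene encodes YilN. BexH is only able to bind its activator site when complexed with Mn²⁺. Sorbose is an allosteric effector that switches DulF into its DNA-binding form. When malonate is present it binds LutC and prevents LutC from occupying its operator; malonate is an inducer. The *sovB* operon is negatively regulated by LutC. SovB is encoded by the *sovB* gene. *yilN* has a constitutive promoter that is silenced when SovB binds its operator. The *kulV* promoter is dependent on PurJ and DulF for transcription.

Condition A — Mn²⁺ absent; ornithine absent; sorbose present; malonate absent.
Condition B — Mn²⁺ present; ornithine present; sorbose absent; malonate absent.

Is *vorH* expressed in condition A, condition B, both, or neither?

Condition A:
Mn²⁺ is absent, so BexH is inactive.
Ornithine is absent, so PurJ is active.
Sorbose is present, so DulF is active.
No repressor is bound and PurJ and DulF are active, so *kulV* is transcribed.
So KulV is produced and active.
Malonate is absent, so LutC is active.
With repressor LutC bound, *sovB* is not transcribed.
So SovB is not produced.
With no repressor bound, *yilN* is transcribed.
So YilN is produced and active.
With repressor KulV bound, *vorH* is not transcribed.
→ *vorH* is OFF in A.
Condition B:
Mn²⁺ is present, so BexH is active.
Ornithine is present, so PurJ is inactive.
Sorbose is absent, so DulF is inactive.
Required activator PurJ is absent, so *kulV* is not transcribed.
So KulV is not produced.
Malonate is absent, so LutC is active.
With repressor LutC bound, *sovB* is not transcribed.
So SovB is not produced.
With no repressor bound, *yilN* is transcribed.
So YilN is produced and active.
No repressor is bound and BexH and YilN are active, so *vorH* is transcribed.
→ *vorH* is ON in B.

B only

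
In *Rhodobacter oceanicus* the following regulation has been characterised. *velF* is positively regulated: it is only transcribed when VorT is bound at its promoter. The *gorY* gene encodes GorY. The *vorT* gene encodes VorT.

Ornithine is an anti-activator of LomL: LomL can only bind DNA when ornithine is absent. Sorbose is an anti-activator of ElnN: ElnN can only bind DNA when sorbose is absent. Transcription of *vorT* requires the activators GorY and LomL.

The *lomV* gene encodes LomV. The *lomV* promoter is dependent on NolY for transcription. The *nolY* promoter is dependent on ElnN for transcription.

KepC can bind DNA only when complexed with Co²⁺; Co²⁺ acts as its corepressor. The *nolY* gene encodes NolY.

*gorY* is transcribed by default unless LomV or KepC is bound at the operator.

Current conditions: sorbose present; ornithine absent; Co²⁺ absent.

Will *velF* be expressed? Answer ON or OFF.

Sorbose is present, so ElnN is inactive.
Required activator ElnN is absent, so *nolY* is not transcribed.
So NolY is not produced.
Required activator NolY is absent, so *lomV* is not transcribed.
So LomV is not produced.
Co²⁺ is absent, so KepC is inactive.
With no repressor bound, *gorY* is transcribed.
So GorY is produced and active.
Ornithine is absent, so LomL is active.
No repressor is bound and GorY and LomL are active, so *vorT* is transcribed.
So VorT is produced and active.
No repressor is bound and VorT is active, so *velF* is transcribed.

ON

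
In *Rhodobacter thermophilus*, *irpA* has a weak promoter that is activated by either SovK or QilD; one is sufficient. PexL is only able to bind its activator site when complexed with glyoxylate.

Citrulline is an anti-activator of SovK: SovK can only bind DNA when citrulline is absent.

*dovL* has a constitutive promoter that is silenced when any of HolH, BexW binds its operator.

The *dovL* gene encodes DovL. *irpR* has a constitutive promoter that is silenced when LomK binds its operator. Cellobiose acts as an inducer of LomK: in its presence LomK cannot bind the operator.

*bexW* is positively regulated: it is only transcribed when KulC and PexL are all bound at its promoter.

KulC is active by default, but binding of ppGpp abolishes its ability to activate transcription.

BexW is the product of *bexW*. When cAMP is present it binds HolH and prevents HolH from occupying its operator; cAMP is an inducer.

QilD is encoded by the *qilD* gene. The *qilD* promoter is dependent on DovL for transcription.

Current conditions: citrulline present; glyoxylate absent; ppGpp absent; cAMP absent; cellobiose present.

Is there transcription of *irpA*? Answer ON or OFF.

Citrulline is present, so SovK is inactive.
cAMP is absent, so HolH is active.
ppGpp is absent, so KulC is active.
Glyoxylate is absent, so PexL is inactive.
Required activator PexL is absent, so *bexW* is not transcribed.
So BexW is not produced.
With repressor HolH bound, *dovL* is not transcribed.
So DovL is not produced.
Required activator DovL is absent, so *qilD* is not transcribed.
So QilD is not produced.
No activator is available at the *irpA* promoter, so *irpA* is not transcribed.

OFF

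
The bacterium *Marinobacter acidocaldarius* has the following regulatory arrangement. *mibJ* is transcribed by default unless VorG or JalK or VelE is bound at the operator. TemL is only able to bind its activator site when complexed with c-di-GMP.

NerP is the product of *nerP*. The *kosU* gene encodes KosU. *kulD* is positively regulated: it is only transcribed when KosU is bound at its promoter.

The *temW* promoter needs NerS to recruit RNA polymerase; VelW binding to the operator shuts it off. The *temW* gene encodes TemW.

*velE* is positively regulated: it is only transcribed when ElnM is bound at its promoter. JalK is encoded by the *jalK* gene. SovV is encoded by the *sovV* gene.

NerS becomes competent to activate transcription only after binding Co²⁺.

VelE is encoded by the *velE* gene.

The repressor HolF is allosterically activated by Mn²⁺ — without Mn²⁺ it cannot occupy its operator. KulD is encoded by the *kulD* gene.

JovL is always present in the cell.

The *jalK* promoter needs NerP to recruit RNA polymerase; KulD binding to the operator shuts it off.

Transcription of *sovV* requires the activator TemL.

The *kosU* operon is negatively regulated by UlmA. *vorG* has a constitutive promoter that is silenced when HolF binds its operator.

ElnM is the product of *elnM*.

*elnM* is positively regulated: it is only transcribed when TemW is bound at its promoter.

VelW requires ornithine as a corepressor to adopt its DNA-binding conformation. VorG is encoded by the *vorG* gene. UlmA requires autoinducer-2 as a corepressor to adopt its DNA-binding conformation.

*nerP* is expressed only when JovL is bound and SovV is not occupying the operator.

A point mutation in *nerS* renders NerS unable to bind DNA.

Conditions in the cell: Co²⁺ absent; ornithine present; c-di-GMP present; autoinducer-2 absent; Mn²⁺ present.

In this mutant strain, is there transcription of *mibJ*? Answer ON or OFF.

Mn²⁺ is present, so HolF is active.
With repressor HolF bound, *vorG* is not transcribed.
So VorG is not produced.
JovL is produced constitutively and is active.
c-di-GMP is present, so TemL is active.
No repressor is bound and TemL is active, so *sovV* is transcribed.
So SovV is produced and active.
With repressor SovV bound, *nerP* is not transcribed.
So NerP is not produced.
Autoinducer-2 is absent, so UlmA is inactive.
With no repressor bound, *kosU* is transcribed.
So KosU is produced and active.
No repressor is bound and KosU is active, so *kulD* is transcribed.
So KulD is produced and active.
With repressor KulD bound, *jalK* is not transcribed.
So JalK is not produced.
NerS is non-functional in this strain, so it has no effect.
Ornithine is present, so VelW is active.
With repressor VelW bound, *temW* is not transcribed.
So TemW is not produced.
Required activator TemW is absent, so *elnM* is not transcribed.
So ElnM is not produced.
Required activator ElnM is absent, so *velE* is not transcribed.
So VelE is not produced.
With no repressor bound, *mibJ* is transcribed.

ON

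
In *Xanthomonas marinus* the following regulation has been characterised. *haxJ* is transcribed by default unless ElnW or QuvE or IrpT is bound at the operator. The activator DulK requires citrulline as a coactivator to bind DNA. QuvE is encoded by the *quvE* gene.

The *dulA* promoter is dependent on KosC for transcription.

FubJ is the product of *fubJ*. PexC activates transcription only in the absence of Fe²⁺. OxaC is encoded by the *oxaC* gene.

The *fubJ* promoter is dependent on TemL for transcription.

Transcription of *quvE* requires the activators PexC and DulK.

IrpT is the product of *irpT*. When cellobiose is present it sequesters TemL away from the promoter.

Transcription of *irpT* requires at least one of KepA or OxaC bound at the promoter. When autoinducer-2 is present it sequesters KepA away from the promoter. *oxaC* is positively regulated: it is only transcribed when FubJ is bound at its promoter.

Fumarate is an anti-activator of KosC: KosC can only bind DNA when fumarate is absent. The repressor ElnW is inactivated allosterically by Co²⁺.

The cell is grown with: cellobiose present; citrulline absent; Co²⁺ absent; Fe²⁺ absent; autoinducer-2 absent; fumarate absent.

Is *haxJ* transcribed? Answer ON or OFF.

OFF

Co²⁺ is absent, so ElnW is active.
Fe²⁺ is absent, so PexC is active.
Citrulline is absent, so DulK is inactive.
Required activator DulK is absent, so *quvE* is not transcribed.
So QuvE is not produced.
Autoinducer-2 is absent, so KepA is active.
Cellobiose is present, so TemL is inactive.
Required activator TemL is absent, so *fubJ* is not transcribed.
So FubJ is not produced.
Required activator FubJ is absent, so *oxaC* is not transcribed.
So OxaC is not produced.
Activator KepA is present, so *irpT* is transcribed.
So IrpT is produced and active.
With repressor ElnW bound, *haxJ* is not transcribed.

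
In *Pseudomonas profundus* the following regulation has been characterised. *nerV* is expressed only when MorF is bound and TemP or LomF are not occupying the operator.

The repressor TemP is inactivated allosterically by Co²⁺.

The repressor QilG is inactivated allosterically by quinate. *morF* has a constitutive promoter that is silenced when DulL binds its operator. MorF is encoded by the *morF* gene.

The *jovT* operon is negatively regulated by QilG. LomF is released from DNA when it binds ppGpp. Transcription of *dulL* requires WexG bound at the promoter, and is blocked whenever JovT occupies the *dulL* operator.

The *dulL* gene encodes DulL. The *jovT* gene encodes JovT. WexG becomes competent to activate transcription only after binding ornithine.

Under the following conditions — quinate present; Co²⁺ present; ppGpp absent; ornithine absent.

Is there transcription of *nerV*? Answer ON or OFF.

Quinate is present, so QilG is inactive.
With no repressor bound, *jovT* is transcribed.
So JovT is produced and active.
Ornithine is absent, so WexG is inactive.
With repressor JovT bound, *dulL* is not transcribed.
So DulL is not produced.
With no repressor bound, *morF* is transcribed.
So MorF is produced and active.
Co²⁺ is present, so TemP is inactive.
ppGpp is absent, so LomF is active.
With repressor LomF bound, *nerV* is not transcribed.

OFF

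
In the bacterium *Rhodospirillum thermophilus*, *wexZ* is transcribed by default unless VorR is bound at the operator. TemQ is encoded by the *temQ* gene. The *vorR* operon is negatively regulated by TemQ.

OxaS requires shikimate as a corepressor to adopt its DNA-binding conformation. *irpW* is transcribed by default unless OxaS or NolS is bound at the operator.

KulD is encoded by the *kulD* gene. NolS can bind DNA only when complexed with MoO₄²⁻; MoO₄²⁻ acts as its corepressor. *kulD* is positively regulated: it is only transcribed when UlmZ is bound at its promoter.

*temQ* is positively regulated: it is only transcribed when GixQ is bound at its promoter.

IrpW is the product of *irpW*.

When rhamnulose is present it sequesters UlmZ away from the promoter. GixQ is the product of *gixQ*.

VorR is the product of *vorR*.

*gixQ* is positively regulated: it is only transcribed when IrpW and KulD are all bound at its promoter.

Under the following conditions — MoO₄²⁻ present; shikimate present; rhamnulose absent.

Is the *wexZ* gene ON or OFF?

Shikimate is present, so OxaS is active.
MoO₄²⁻ is present, so NolS is active.
With repressor OxaS bound, *irpW* is not transcribed.
So IrpW is not produced.
Rhamnulose is absent, so UlmZ is active.
No repressor is bound and UlmZ is active, so *kulD* is transcribed.
So KulD is produced and active.
Required activator IrpW is absent, so *gixQ* is not transcribed.
So GixQ is not produced.
Required activator GixQ is absent, so *temQ* is not transcribed.
So TemQ is not produced.
With no repressor bound, *vorR* is transcribed.
So VorR is produced and active.
With repressor VorR bound, *wexZ* is not transcribed.

OFF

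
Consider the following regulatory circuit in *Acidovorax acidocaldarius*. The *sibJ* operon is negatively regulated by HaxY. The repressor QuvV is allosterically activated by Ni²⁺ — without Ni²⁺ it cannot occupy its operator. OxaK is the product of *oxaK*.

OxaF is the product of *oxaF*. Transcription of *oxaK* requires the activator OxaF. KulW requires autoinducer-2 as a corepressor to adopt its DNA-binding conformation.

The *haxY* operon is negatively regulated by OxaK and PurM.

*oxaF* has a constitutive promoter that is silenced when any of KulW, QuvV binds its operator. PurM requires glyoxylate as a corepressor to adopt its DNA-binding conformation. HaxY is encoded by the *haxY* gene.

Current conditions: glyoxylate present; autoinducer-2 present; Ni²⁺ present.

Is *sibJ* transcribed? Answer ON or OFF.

Autoinducer-2 is present, so KulW is active.
Ni²⁺ is present, so QuvV is active.
With repressor KulW bound, *oxaF* is not transcribed.
So OxaF is not produced.
Required activator OxaF is absent, so *oxaK* is not transcribed.
So OxaK is not produced.
Glyoxylate is present, so PurM is active.
With repressor PurM bound, *haxY* is not transcribed.
So HaxY is not produced.
With no repressor bound, *sibJ* is transcribed.

ON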